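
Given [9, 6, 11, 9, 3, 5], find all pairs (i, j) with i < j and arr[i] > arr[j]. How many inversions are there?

Finding inversions in [9, 6, 11, 9, 3, 5]:

(0, 1): arr[0]=9 > arr[1]=6
(0, 4): arr[0]=9 > arr[4]=3
(0, 5): arr[0]=9 > arr[5]=5
(1, 4): arr[1]=6 > arr[4]=3
(1, 5): arr[1]=6 > arr[5]=5
(2, 3): arr[2]=11 > arr[3]=9
(2, 4): arr[2]=11 > arr[4]=3
(2, 5): arr[2]=11 > arr[5]=5
(3, 4): arr[3]=9 > arr[4]=3
(3, 5): arr[3]=9 > arr[5]=5

Total inversions: 10

The array has 10 inversion(s): (0,1), (0,4), (0,5), (1,4), (1,5), (2,3), (2,4), (2,5), (3,4), (3,5). Each pair (i,j) satisfies i < j and arr[i] > arr[j].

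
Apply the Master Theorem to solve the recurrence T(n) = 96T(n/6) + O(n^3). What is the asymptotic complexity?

Master Theorem for T(n) = 96T(n/6) + O(n^3):

a = 96, b = 6, c = 3
log_b(a) = log_6(96) = 2.5474

Case 3: c = 3 > log_6(96) = 2.5474
T(n) = O(n^3) = O(n^3)

For T(n) = 96T(n/6) + O(n^3): log_6(96) = 2.5474. This is Case 3 of the Master Theorem (c > log_b(a), work dominated by root), giving O(n^3).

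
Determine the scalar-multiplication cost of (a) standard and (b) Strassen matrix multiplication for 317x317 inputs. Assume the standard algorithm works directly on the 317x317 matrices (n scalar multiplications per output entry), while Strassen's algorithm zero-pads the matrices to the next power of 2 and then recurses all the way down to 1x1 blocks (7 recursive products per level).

Matrix multiplication for 317x317 matrices:

Strassen's algorithm requires power-of-2 dimensions. Pad 317x317 to 512x512 (next power of 2).

Standard algorithm: 317^3 = 31855013 multiplications
Strassen's algorithm: 7^(log2(512)) = 7^9 = 40353607 multiplications
Difference: 31855013 - 40353607 = -8498594 (Strassen uses MORE here due to padding overhead — for small or just-over-power-of-2 n, padding can outweigh the per-level savings)

Standard: 31855013 multiplications (317^3). Strassen: 40353607 multiplications (7^9, after padding to 512x512). Strassen reduces 8 recursive multiplications to 7 at each level.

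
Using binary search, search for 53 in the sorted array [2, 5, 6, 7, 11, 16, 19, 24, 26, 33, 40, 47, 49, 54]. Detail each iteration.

Binary search for 53 in [2, 5, 6, 7, 11, 16, 19, 24, 26, 33, 40, 47, 49, 54]:

lo=0, hi=13, mid=6, arr[mid]=19 -> 19 < 53, search right half
lo=7, hi=13, mid=10, arr[mid]=40 -> 40 < 53, search right half
lo=11, hi=13, mid=12, arr[mid]=49 -> 49 < 53, search right half
lo=13, hi=13, mid=13, arr[mid]=54 -> 54 > 53, search left half
lo=13 > hi=12, target 53 not found

Binary search determines that 53 is not in the array after 4 comparisons. The search space was exhausted without finding the target.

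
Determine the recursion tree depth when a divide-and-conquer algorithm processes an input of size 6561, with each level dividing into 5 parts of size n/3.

For divide and conquer with division factor 3:

Problem sizes at each level:
Level 0: 6561
Level 1: 2187
Level 2: 729
Level 3: 243
Level 4: 81
Level 5: 27
Level 6: 9
Level 7: 3
Level 8: 1

The root is level 0 and the size-1 base case is level 8 (the tree spans levels 0 through 8, i.e. 9 levels counting the root), so the depth is the number of divisions: log_3(6561) = 8

The recursion tree depth is log_3(6561) = 8. At each level, the problem size is divided by 3, so it takes 8 divisions to reduce to a base case of size 1. The algorithm makes 5 recursive calls at each level.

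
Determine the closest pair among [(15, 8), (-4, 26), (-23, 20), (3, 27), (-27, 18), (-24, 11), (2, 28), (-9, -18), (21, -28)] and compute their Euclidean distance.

Computing all pairwise distances among 9 points:

d((15, 8), (-4, 26)) = 26.1725
d((15, 8), (-23, 20)) = 39.8497
d((15, 8), (3, 27)) = 22.4722
d((15, 8), (-27, 18)) = 43.1741
d((15, 8), (-24, 11)) = 39.1152
d((15, 8), (2, 28)) = 23.8537
d((15, 8), (-9, -18)) = 35.3836
d((15, 8), (21, -28)) = 36.4966
d((-4, 26), (-23, 20)) = 19.9249
d((-4, 26), (3, 27)) = 7.0711
d((-4, 26), (-27, 18)) = 24.3516
d((-4, 26), (-24, 11)) = 25.0
d((-4, 26), (2, 28)) = 6.3246
d((-4, 26), (-9, -18)) = 44.2832
d((-4, 26), (21, -28)) = 59.5063
d((-23, 20), (3, 27)) = 26.9258
d((-23, 20), (-27, 18)) = 4.4721
d((-23, 20), (-24, 11)) = 9.0554
d((-23, 20), (2, 28)) = 26.2488
d((-23, 20), (-9, -18)) = 40.4969
d((-23, 20), (21, -28)) = 65.1153
d((3, 27), (-27, 18)) = 31.3209
d((3, 27), (-24, 11)) = 31.3847
d((3, 27), (2, 28)) = 1.4142 <-- minimum
d((3, 27), (-9, -18)) = 46.5725
d((3, 27), (21, -28)) = 57.8705
d((-27, 18), (-24, 11)) = 7.6158
d((-27, 18), (2, 28)) = 30.6757
d((-27, 18), (-9, -18)) = 40.2492
d((-27, 18), (21, -28)) = 66.4831
d((-24, 11), (2, 28)) = 31.0644
d((-24, 11), (-9, -18)) = 32.6497
d((-24, 11), (21, -28)) = 59.5483
d((2, 28), (-9, -18)) = 47.2969
d((2, 28), (21, -28)) = 59.1354
d((-9, -18), (21, -28)) = 31.6228

Closest pair: (3, 27) and (2, 28) with distance 1.4142

The closest pair is (3, 27) and (2, 28) with Euclidean distance 1.4142. For 9 points, brute-force pairwise comparison is shown above. For large n, the divide-and-conquer algorithm (sort by x, recurse on halves, check the dividing strip) achieves O(n log n).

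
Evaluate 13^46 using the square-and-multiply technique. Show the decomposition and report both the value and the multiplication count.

Computing 13^46 by squaring (build up from 13^1; each line after the first costs one multiplication):

13^1 = 13
13^2 = (13^1)^2 = 13^2 = 169
13^4 = (13^2)^2 = 169^2 = 28561
13^5 = 13 * 13^4 = 13 * 28561 = 371293
13^10 = (13^5)^2 = 371293^2 = 137858491849
13^11 = 13 * 13^10 = 13 * 137858491849 = 1792160394037
13^22 = (13^11)^2 = 1792160394037^2 = 3211838877954855105157369
13^23 = 13 * 13^22 = 13 * 3211838877954855105157369 = 41753905413413116367045797
13^46 = (13^23)^2 = 41753905413413116367045797^2 = 1743388617272249143997555461487119439669521095365209

Result: 1743388617272249143997555461487119439669521095365209
Multiplications needed: 8 (8 lines after 13^1)

13^46 = 1743388617272249143997555461487119439669521095365209. Using exponentiation by squaring, this requires 8 multiplications. The key idea: if the exponent is even, square the half-power; if odd, multiply by the base once.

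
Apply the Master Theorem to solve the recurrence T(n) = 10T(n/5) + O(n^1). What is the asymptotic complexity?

Master Theorem for T(n) = 10T(n/5) + O(n^1):

a = 10, b = 5, c = 1
log_b(a) = log_5(10) = 1.4307

Case 1: c = 1 < log_5(10) = 1.4307
T(n) = O(n^(log_5 10))

For T(n) = 10T(n/5) + O(n^1): log_5(10) = 1.4307. This is Case 1 of the Master Theorem (c < log_b(a), work dominated by leaves), giving O(n^(log_5 10)).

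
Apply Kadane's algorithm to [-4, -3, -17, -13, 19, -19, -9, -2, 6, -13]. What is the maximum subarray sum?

Using Kadane's algorithm on [-4, -3, -17, -13, 19, -19, -9, -2, 6, -13]:

Scanning through the array:
Position 1 (value -3): max_ending_here = -3, max_so_far = -3
Position 2 (value -17): max_ending_here = -17, max_so_far = -3
Position 3 (value -13): max_ending_here = -13, max_so_far = -3
Position 4 (value 19): max_ending_here = 19, max_so_far = 19
Position 5 (value -19): max_ending_here = 0, max_so_far = 19
Position 6 (value -9): max_ending_here = -9, max_so_far = 19
Position 7 (value -2): max_ending_here = -2, max_so_far = 19
Position 8 (value 6): max_ending_here = 6, max_so_far = 19
Position 9 (value -13): max_ending_here = -7, max_so_far = 19

Maximum subarray: [19]
Maximum sum: 19

The maximum subarray is [19] with sum 19. This subarray runs from index 4 to index 4.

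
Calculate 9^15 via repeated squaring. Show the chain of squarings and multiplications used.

Computing 9^15 by squaring (build up from 9^1; each line after the first costs one multiplication):

9^1 = 9
9^2 = (9^1)^2 = 9^2 = 81
9^3 = 9 * 9^2 = 9 * 81 = 729
9^6 = (9^3)^2 = 729^2 = 531441
9^7 = 9 * 9^6 = 9 * 531441 = 4782969
9^14 = (9^7)^2 = 4782969^2 = 22876792454961
9^15 = 9 * 9^14 = 9 * 22876792454961 = 205891132094649

Result: 205891132094649
Multiplications needed: 6 (6 lines after 9^1)

9^15 = 205891132094649. Using exponentiation by squaring, this requires 6 multiplications. The key idea: if the exponent is even, square the half-power; if odd, multiply by the base once.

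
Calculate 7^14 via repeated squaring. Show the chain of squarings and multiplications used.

Computing 7^14 by squaring (build up from 7^1; each line after the first costs one multiplication):

7^1 = 7
7^2 = (7^1)^2 = 7^2 = 49
7^3 = 7 * 7^2 = 7 * 49 = 343
7^6 = (7^3)^2 = 343^2 = 117649
7^7 = 7 * 7^6 = 7 * 117649 = 823543
7^14 = (7^7)^2 = 823543^2 = 678223072849

Result: 678223072849
Multiplications needed: 5 (5 lines after 7^1)

7^14 = 678223072849. Using exponentiation by squaring, this requires 5 multiplications. The key idea: if the exponent is even, square the half-power; if odd, multiply by the base once.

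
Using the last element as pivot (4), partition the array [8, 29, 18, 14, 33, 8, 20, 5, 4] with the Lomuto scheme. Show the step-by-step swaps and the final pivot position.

Lomuto partition with pivot = 4:

Initial array: [8, 29, 18, 14, 33, 8, 20, 5, 4]

arr[0]=8 > 4: no swap
arr[1]=29 > 4: no swap
arr[2]=18 > 4: no swap
arr[3]=14 > 4: no swap
arr[4]=33 > 4: no swap
arr[5]=8 > 4: no swap
arr[6]=20 > 4: no swap
arr[7]=5 > 4: no swap

Place pivot at position 0: [4, 29, 18, 14, 33, 8, 20, 5, 8]
Pivot position: 0

After partitioning with pivot 4, the array becomes [4, 29, 18, 14, 33, 8, 20, 5, 8]. The pivot is placed at index 0. All elements to the left of the pivot are <= 4, and all elements to the right are > 4.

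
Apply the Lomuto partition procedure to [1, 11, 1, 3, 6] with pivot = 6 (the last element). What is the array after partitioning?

Lomuto partition with pivot = 6:

Initial array: [1, 11, 1, 3, 6]

arr[0]=1 <= 6: swap with position 0, array becomes [1, 11, 1, 3, 6]
arr[1]=11 > 6: no swap
arr[2]=1 <= 6: swap with position 1, array becomes [1, 1, 11, 3, 6]
arr[3]=3 <= 6: swap with position 2, array becomes [1, 1, 3, 11, 6]

Place pivot at position 3: [1, 1, 3, 6, 11]
Pivot position: 3

After partitioning with pivot 6, the array becomes [1, 1, 3, 6, 11]. The pivot is placed at index 3. All elements to the left of the pivot are <= 6, and all elements to the right are > 6.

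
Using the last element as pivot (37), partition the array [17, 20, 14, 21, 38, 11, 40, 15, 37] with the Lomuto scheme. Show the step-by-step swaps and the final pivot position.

Lomuto partition with pivot = 37:

Initial array: [17, 20, 14, 21, 38, 11, 40, 15, 37]

arr[0]=17 <= 37: swap with position 0, array becomes [17, 20, 14, 21, 38, 11, 40, 15, 37]
arr[1]=20 <= 37: swap with position 1, array becomes [17, 20, 14, 21, 38, 11, 40, 15, 37]
arr[2]=14 <= 37: swap with position 2, array becomes [17, 20, 14, 21, 38, 11, 40, 15, 37]
arr[3]=21 <= 37: swap with position 3, array becomes [17, 20, 14, 21, 38, 11, 40, 15, 37]
arr[4]=38 > 37: no swap
arr[5]=11 <= 37: swap with position 4, array becomes [17, 20, 14, 21, 11, 38, 40, 15, 37]
arr[6]=40 > 37: no swap
arr[7]=15 <= 37: swap with position 5, array becomes [17, 20, 14, 21, 11, 15, 40, 38, 37]

Place pivot at position 6: [17, 20, 14, 21, 11, 15, 37, 38, 40]
Pivot position: 6

After partitioning with pivot 37, the array becomes [17, 20, 14, 21, 11, 15, 37, 38, 40]. The pivot is placed at index 6. All elements to the left of the pivot are <= 37, and all elements to the right are > 37.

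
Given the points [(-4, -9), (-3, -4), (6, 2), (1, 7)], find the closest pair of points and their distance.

Computing all pairwise distances among 4 points:

d((-4, -9), (-3, -4)) = 5.099 <-- minimum
d((-4, -9), (6, 2)) = 14.8661
d((-4, -9), (1, 7)) = 16.7631
d((-3, -4), (6, 2)) = 10.8167
d((-3, -4), (1, 7)) = 11.7047
d((6, 2), (1, 7)) = 7.0711

Closest pair: (-4, -9) and (-3, -4) with distance 5.099

The closest pair is (-4, -9) and (-3, -4) with Euclidean distance 5.099. For 4 points, brute-force pairwise comparison is shown above. For large n, the divide-and-conquer algorithm (sort by x, recurse on halves, check the dividing strip) achieves O(n log n).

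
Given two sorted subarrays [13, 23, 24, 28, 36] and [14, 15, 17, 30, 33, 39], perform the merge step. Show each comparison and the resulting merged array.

Merging process:

Compare 13 vs 14: take 13 from left. Merged: [13]
Compare 23 vs 14: take 14 from right. Merged: [13, 14]
Compare 23 vs 15: take 15 from right. Merged: [13, 14, 15]
Compare 23 vs 17: take 17 from right. Merged: [13, 14, 15, 17]
Compare 23 vs 30: take 23 from left. Merged: [13, 14, 15, 17, 23]
Compare 24 vs 30: take 24 from left. Merged: [13, 14, 15, 17, 23, 24]
Compare 28 vs 30: take 28 from left. Merged: [13, 14, 15, 17, 23, 24, 28]
Compare 36 vs 30: take 30 from right. Merged: [13, 14, 15, 17, 23, 24, 28, 30]
Compare 36 vs 33: take 33 from right. Merged: [13, 14, 15, 17, 23, 24, 28, 30, 33]
Compare 36 vs 39: take 36 from left. Merged: [13, 14, 15, 17, 23, 24, 28, 30, 33, 36]
Append remaining from right: [39]. Merged: [13, 14, 15, 17, 23, 24, 28, 30, 33, 36, 39]

Final merged array: [13, 14, 15, 17, 23, 24, 28, 30, 33, 36, 39]
Total comparisons: 10

The merged array is [13, 14, 15, 17, 23, 24, 28, 30, 33, 36, 39], requiring 10 comparisons. The merge step runs in O(n) time where n is the total number of elements.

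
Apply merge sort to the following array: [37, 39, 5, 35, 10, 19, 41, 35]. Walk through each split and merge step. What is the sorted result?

Merge sort trace:

Split: [37, 39, 5, 35, 10, 19, 41, 35] -> [37, 39, 5, 35] and [10, 19, 41, 35]
  Split: [37, 39, 5, 35] -> [37, 39] and [5, 35]
    Split: [37, 39] -> [37] and [39]
    Merge: [37] + [39] -> [37, 39]
    Split: [5, 35] -> [5] and [35]
    Merge: [5] + [35] -> [5, 35]
  Merge: [37, 39] + [5, 35] -> [5, 35, 37, 39]
  Split: [10, 19, 41, 35] -> [10, 19] and [41, 35]
    Split: [10, 19] -> [10] and [19]
    Merge: [10] + [19] -> [10, 19]
    Split: [41, 35] -> [41] and [35]
    Merge: [41] + [35] -> [35, 41]
  Merge: [10, 19] + [35, 41] -> [10, 19, 35, 41]
Merge: [5, 35, 37, 39] + [10, 19, 35, 41] -> [5, 10, 19, 35, 35, 37, 39, 41]

Final sorted array: [5, 10, 19, 35, 35, 37, 39, 41]

The merge sort proceeds by recursively splitting the array and merging sorted halves.
After all merges, the sorted array is [5, 10, 19, 35, 35, 37, 39, 41].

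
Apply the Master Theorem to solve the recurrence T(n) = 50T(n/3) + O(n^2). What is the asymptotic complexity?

Master Theorem for T(n) = 50T(n/3) + O(n^2):

a = 50, b = 3, c = 2
log_b(a) = log_3(50) = 3.5609

Case 1: c = 2 < log_3(50) = 3.5609
T(n) = O(n^(log_3 50))

For T(n) = 50T(n/3) + O(n^2): log_3(50) = 3.5609. This is Case 1 of the Master Theorem (c < log_b(a), work dominated by leaves), giving O(n^(log_3 50)).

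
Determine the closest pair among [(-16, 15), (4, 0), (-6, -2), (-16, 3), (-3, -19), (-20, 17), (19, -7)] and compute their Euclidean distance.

Computing all pairwise distances among 7 points:

d((-16, 15), (4, 0)) = 25.0
d((-16, 15), (-6, -2)) = 19.7231
d((-16, 15), (-16, 3)) = 12.0
d((-16, 15), (-3, -19)) = 36.4005
d((-16, 15), (-20, 17)) = 4.4721 <-- minimum
d((-16, 15), (19, -7)) = 41.3401
d((4, 0), (-6, -2)) = 10.198
d((4, 0), (-16, 3)) = 20.2237
d((4, 0), (-3, -19)) = 20.2485
d((4, 0), (-20, 17)) = 29.4109
d((4, 0), (19, -7)) = 16.5529
d((-6, -2), (-16, 3)) = 11.1803
d((-6, -2), (-3, -19)) = 17.2627
d((-6, -2), (-20, 17)) = 23.6008
d((-6, -2), (19, -7)) = 25.4951
d((-16, 3), (-3, -19)) = 25.5539
d((-16, 3), (-20, 17)) = 14.5602
d((-16, 3), (19, -7)) = 36.4005
d((-3, -19), (-20, 17)) = 39.8121
d((-3, -19), (19, -7)) = 25.0599
d((-20, 17), (19, -7)) = 45.793

Closest pair: (-16, 15) and (-20, 17) with distance 4.4721

The closest pair is (-16, 15) and (-20, 17) with Euclidean distance 4.4721. For 7 points, brute-force pairwise comparison is shown above. For large n, the divide-and-conquer algorithm (sort by x, recurse on halves, check the dividing strip) achieves O(n log n).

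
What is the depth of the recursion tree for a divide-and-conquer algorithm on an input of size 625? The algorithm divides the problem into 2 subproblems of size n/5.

For divide and conquer with division factor 5:

Problem sizes at each level:
Level 0: 625
Level 1: 125
Level 2: 25
Level 3: 5
Level 4: 1

The root is level 0 and the size-1 base case is level 4 (the tree spans levels 0 through 4, i.e. 5 levels counting the root), so the depth is the number of divisions: log_5(625) = 4

The recursion tree depth is log_5(625) = 4. At each level, the problem size is divided by 5, so it takes 4 divisions to reduce to a base case of size 1. The algorithm makes 2 recursive calls at each level.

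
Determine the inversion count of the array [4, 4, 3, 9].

Finding inversions in [4, 4, 3, 9]:

(0, 2): arr[0]=4 > arr[2]=3
(1, 2): arr[1]=4 > arr[2]=3

Total inversions: 2

The array has 2 inversion(s): (0,2), (1,2). Each pair (i,j) satisfies i < j and arr[i] > arr[j].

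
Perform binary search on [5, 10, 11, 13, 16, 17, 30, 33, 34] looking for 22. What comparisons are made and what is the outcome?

Binary search for 22 in [5, 10, 11, 13, 16, 17, 30, 33, 34]:

lo=0, hi=8, mid=4, arr[mid]=16 -> 16 < 22, search right half
lo=5, hi=8, mid=6, arr[mid]=30 -> 30 > 22, search left half
lo=5, hi=5, mid=5, arr[mid]=17 -> 17 < 22, search right half
lo=6 > hi=5, target 22 not found

Binary search determines that 22 is not in the array after 3 comparisons. The search space was exhausted without finding the target.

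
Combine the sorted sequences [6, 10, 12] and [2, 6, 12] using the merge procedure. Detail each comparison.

Merging process:

Compare 6 vs 2: take 2 from right. Merged: [2]
Compare 6 vs 6: take 6 from left. Merged: [2, 6]
Compare 10 vs 6: take 6 from right. Merged: [2, 6, 6]
Compare 10 vs 12: take 10 from left. Merged: [2, 6, 6, 10]
Compare 12 vs 12: take 12 from left. Merged: [2, 6, 6, 10, 12]
Append remaining from right: [12]. Merged: [2, 6, 6, 10, 12, 12]

Final merged array: [2, 6, 6, 10, 12, 12]
Total comparisons: 5

The merged array is [2, 6, 6, 10, 12, 12], requiring 5 comparisons. The merge step runs in O(n) time where n is the total number of elements.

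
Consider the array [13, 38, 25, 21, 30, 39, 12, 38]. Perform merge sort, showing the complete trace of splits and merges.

Merge sort trace:

Split: [13, 38, 25, 21, 30, 39, 12, 38] -> [13, 38, 25, 21] and [30, 39, 12, 38]
  Split: [13, 38, 25, 21] -> [13, 38] and [25, 21]
    Split: [13, 38] -> [13] and [38]
    Merge: [13] + [38] -> [13, 38]
    Split: [25, 21] -> [25] and [21]
    Merge: [25] + [21] -> [21, 25]
  Merge: [13, 38] + [21, 25] -> [13, 21, 25, 38]
  Split: [30, 39, 12, 38] -> [30, 39] and [12, 38]
    Split: [30, 39] -> [30] and [39]
    Merge: [30] + [39] -> [30, 39]
    Split: [12, 38] -> [12] and [38]
    Merge: [12] + [38] -> [12, 38]
  Merge: [30, 39] + [12, 38] -> [12, 30, 38, 39]
Merge: [13, 21, 25, 38] + [12, 30, 38, 39] -> [12, 13, 21, 25, 30, 38, 38, 39]

Final sorted array: [12, 13, 21, 25, 30, 38, 38, 39]

The merge sort proceeds by recursively splitting the array and merging sorted halves.
After all merges, the sorted array is [12, 13, 21, 25, 30, 38, 38, 39].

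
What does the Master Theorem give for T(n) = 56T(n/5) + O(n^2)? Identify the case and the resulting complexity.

Master Theorem for T(n) = 56T(n/5) + O(n^2):

a = 56, b = 5, c = 2
log_b(a) = log_5(56) = 2.5011

Case 1: c = 2 < log_5(56) = 2.5011
T(n) = O(n^(log_5 56))

For T(n) = 56T(n/5) + O(n^2): log_5(56) = 2.5011. This is Case 1 of the Master Theorem (c < log_b(a), work dominated by leaves), giving O(n^(log_5 56)).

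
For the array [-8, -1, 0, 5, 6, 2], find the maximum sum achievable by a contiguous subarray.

Using Kadane's algorithm on [-8, -1, 0, 5, 6, 2]:

Scanning through the array:
Position 1 (value -1): max_ending_here = -1, max_so_far = -1
Position 2 (value 0): max_ending_here = 0, max_so_far = 0
Position 3 (value 5): max_ending_here = 5, max_so_far = 5
Position 4 (value 6): max_ending_here = 11, max_so_far = 11
Position 5 (value 2): max_ending_here = 13, max_so_far = 13

Maximum subarray: [0, 5, 6, 2]
Maximum sum: 13

The maximum subarray is [0, 5, 6, 2] with sum 13. This subarray runs from index 2 to index 5.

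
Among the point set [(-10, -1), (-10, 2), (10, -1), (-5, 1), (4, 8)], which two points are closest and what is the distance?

Computing all pairwise distances among 5 points:

d((-10, -1), (-10, 2)) = 3.0 <-- minimum
d((-10, -1), (10, -1)) = 20.0
d((-10, -1), (-5, 1)) = 5.3852
d((-10, -1), (4, 8)) = 16.6433
d((-10, 2), (10, -1)) = 20.2237
d((-10, 2), (-5, 1)) = 5.099
d((-10, 2), (4, 8)) = 15.2315
d((10, -1), (-5, 1)) = 15.1327
d((10, -1), (4, 8)) = 10.8167
d((-5, 1), (4, 8)) = 11.4018

Closest pair: (-10, -1) and (-10, 2) with distance 3.0

The closest pair is (-10, -1) and (-10, 2) with Euclidean distance 3.0. For 5 points, brute-force pairwise comparison is shown above. For large n, the divide-and-conquer algorithm (sort by x, recurse on halves, check the dividing strip) achieves O(n log n).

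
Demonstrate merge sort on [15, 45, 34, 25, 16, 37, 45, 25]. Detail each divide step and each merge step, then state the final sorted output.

Merge sort trace:

Split: [15, 45, 34, 25, 16, 37, 45, 25] -> [15, 45, 34, 25] and [16, 37, 45, 25]
  Split: [15, 45, 34, 25] -> [15, 45] and [34, 25]
    Split: [15, 45] -> [15] and [45]
    Merge: [15] + [45] -> [15, 45]
    Split: [34, 25] -> [34] and [25]
    Merge: [34] + [25] -> [25, 34]
  Merge: [15, 45] + [25, 34] -> [15, 25, 34, 45]
  Split: [16, 37, 45, 25] -> [16, 37] and [45, 25]
    Split: [16, 37] -> [16] and [37]
    Merge: [16] + [37] -> [16, 37]
    Split: [45, 25] -> [45] and [25]
    Merge: [45] + [25] -> [25, 45]
  Merge: [16, 37] + [25, 45] -> [16, 25, 37, 45]
Merge: [15, 25, 34, 45] + [16, 25, 37, 45] -> [15, 16, 25, 25, 34, 37, 45, 45]

Final sorted array: [15, 16, 25, 25, 34, 37, 45, 45]

The merge sort proceeds by recursively splitting the array and merging sorted halves.
After all merges, the sorted array is [15, 16, 25, 25, 34, 37, 45, 45].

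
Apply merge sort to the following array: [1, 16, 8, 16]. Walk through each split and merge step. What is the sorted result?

Merge sort trace:

Split: [1, 16, 8, 16] -> [1, 16] and [8, 16]
  Split: [1, 16] -> [1] and [16]
  Merge: [1] + [16] -> [1, 16]
  Split: [8, 16] -> [8] and [16]
  Merge: [8] + [16] -> [8, 16]
Merge: [1, 16] + [8, 16] -> [1, 8, 16, 16]

Final sorted array: [1, 8, 16, 16]

The merge sort proceeds by recursively splitting the array and merging sorted halves.
After all merges, the sorted array is [1, 8, 16, 16].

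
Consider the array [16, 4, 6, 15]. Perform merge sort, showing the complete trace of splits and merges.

Merge sort trace:

Split: [16, 4, 6, 15] -> [16, 4] and [6, 15]
  Split: [16, 4] -> [16] and [4]
  Merge: [16] + [4] -> [4, 16]
  Split: [6, 15] -> [6] and [15]
  Merge: [6] + [15] -> [6, 15]
Merge: [4, 16] + [6, 15] -> [4, 6, 15, 16]

Final sorted array: [4, 6, 15, 16]

The merge sort proceeds by recursively splitting the array and merging sorted halves.
After all merges, the sorted array is [4, 6, 15, 16].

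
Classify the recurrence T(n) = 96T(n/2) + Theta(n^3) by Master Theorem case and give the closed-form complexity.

Master Theorem for T(n) = 96T(n/2) + O(n^3):

a = 96, b = 2, c = 3
log_b(a) = log_2(96) = 6.5850

Case 1: c = 3 < log_2(96) = 6.5850
T(n) = O(n^(log_2 96))

For T(n) = 96T(n/2) + O(n^3): log_2(96) = 6.5850. This is Case 1 of the Master Theorem (c < log_b(a), work dominated by leaves), giving O(n^(log_2 96)).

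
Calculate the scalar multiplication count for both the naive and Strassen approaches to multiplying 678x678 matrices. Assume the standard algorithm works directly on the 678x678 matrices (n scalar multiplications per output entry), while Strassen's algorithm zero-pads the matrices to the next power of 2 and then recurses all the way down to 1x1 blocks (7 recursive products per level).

Matrix multiplication for 678x678 matrices:

Strassen's algorithm requires power-of-2 dimensions. Pad 678x678 to 1024x1024 (next power of 2).

Standard algorithm: 678^3 = 311665752 multiplications
Strassen's algorithm: 7^(log2(1024)) = 7^10 = 282475249 multiplications
Savings: 311665752 - 282475249 = 29190503 multiplications

Standard: 311665752 multiplications (678^3). Strassen: 282475249 multiplications (7^10, after padding to 1024x1024). Strassen reduces 8 recursive multiplications to 7 at each level.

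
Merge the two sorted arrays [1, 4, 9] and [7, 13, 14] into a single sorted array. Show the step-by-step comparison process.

Merging process:

Compare 1 vs 7: take 1 from left. Merged: [1]
Compare 4 vs 7: take 4 from left. Merged: [1, 4]
Compare 9 vs 7: take 7 from right. Merged: [1, 4, 7]
Compare 9 vs 13: take 9 from left. Merged: [1, 4, 7, 9]
Append remaining from right: [13, 14]. Merged: [1, 4, 7, 9, 13, 14]

Final merged array: [1, 4, 7, 9, 13, 14]
Total comparisons: 4

The merged array is [1, 4, 7, 9, 13, 14], requiring 4 comparisons. The merge step runs in O(n) time where n is the total number of elements.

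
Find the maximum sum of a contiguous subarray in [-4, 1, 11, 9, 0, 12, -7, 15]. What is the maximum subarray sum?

Using Kadane's algorithm on [-4, 1, 11, 9, 0, 12, -7, 15]:

Scanning through the array:
Position 1 (value 1): max_ending_here = 1, max_so_far = 1
Position 2 (value 11): max_ending_here = 12, max_so_far = 12
Position 3 (value 9): max_ending_here = 21, max_so_far = 21
Position 4 (value 0): max_ending_here = 21, max_so_far = 21
Position 5 (value 12): max_ending_here = 33, max_so_far = 33
Position 6 (value -7): max_ending_here = 26, max_so_far = 33
Position 7 (value 15): max_ending_here = 41, max_so_far = 41

Maximum subarray: [1, 11, 9, 0, 12, -7, 15]
Maximum sum: 41

The maximum subarray is [1, 11, 9, 0, 12, -7, 15] with sum 41. This subarray runs from index 1 to index 7.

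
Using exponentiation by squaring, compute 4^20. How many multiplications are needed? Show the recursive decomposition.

Computing 4^20 by squaring (build up from 4^1; each line after the first costs one multiplication):

4^1 = 4
4^2 = (4^1)^2 = 4^2 = 16
4^4 = (4^2)^2 = 16^2 = 256
4^5 = 4 * 4^4 = 4 * 256 = 1024
4^10 = (4^5)^2 = 1024^2 = 1048576
4^20 = (4^10)^2 = 1048576^2 = 1099511627776

Result: 1099511627776
Multiplications needed: 5 (5 lines after 4^1)

4^20 = 1099511627776. Using exponentiation by squaring, this requires 5 multiplications. The key idea: if the exponent is even, square the half-power; if odd, multiply by the base once.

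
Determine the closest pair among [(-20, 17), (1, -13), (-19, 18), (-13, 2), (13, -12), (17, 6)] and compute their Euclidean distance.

Computing all pairwise distances among 6 points:

d((-20, 17), (1, -13)) = 36.6197
d((-20, 17), (-19, 18)) = 1.4142 <-- minimum
d((-20, 17), (-13, 2)) = 16.5529
d((-20, 17), (13, -12)) = 43.9318
d((-20, 17), (17, 6)) = 38.6005
d((1, -13), (-19, 18)) = 36.8917
d((1, -13), (-13, 2)) = 20.5183
d((1, -13), (13, -12)) = 12.0416
d((1, -13), (17, 6)) = 24.8395
d((-19, 18), (-13, 2)) = 17.088
d((-19, 18), (13, -12)) = 43.8634
d((-19, 18), (17, 6)) = 37.9473
d((-13, 2), (13, -12)) = 29.5296
d((-13, 2), (17, 6)) = 30.2655
d((13, -12), (17, 6)) = 18.4391

Closest pair: (-20, 17) and (-19, 18) with distance 1.4142

The closest pair is (-20, 17) and (-19, 18) with Euclidean distance 1.4142. For 6 points, brute-force pairwise comparison is shown above. For large n, the divide-and-conquer algorithm (sort by x, recurse on halves, check the dividing strip) achieves O(n log n).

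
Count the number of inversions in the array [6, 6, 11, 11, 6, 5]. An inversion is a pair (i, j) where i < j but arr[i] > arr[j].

Finding inversions in [6, 6, 11, 11, 6, 5]:

(0, 5): arr[0]=6 > arr[5]=5
(1, 5): arr[1]=6 > arr[5]=5
(2, 4): arr[2]=11 > arr[4]=6
(2, 5): arr[2]=11 > arr[5]=5
(3, 4): arr[3]=11 > arr[4]=6
(3, 5): arr[3]=11 > arr[5]=5
(4, 5): arr[4]=6 > arr[5]=5

Total inversions: 7

The array has 7 inversion(s): (0,5), (1,5), (2,4), (2,5), (3,4), (3,5), (4,5). Each pair (i,j) satisfies i < j and arr[i] > arr[j].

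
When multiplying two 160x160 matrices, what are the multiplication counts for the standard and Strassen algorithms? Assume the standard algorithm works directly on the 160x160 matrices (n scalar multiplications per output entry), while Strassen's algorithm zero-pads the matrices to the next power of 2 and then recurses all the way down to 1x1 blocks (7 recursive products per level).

Matrix multiplication for 160x160 matrices:

Strassen's algorithm requires power-of-2 dimensions. Pad 160x160 to 256x256 (next power of 2).

Standard algorithm: 160^3 = 4096000 multiplications
Strassen's algorithm: 7^(log2(256)) = 7^8 = 5764801 multiplications
Difference: 4096000 - 5764801 = -1668801 (Strassen uses MORE here due to padding overhead — for small or just-over-power-of-2 n, padding can outweigh the per-level savings)

Standard: 4096000 multiplications (160^3). Strassen: 5764801 multiplications (7^8, after padding to 256x256). Strassen reduces 8 recursive multiplications to 7 at each level.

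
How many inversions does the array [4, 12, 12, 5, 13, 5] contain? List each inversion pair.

Finding inversions in [4, 12, 12, 5, 13, 5]:

(1, 3): arr[1]=12 > arr[3]=5
(1, 5): arr[1]=12 > arr[5]=5
(2, 3): arr[2]=12 > arr[3]=5
(2, 5): arr[2]=12 > arr[5]=5
(4, 5): arr[4]=13 > arr[5]=5

Total inversions: 5

The array has 5 inversion(s): (1,3), (1,5), (2,3), (2,5), (4,5). Each pair (i,j) satisfies i < j and arr[i] > arr[j].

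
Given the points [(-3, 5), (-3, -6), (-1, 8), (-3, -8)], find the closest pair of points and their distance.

Computing all pairwise distances among 4 points:

d((-3, 5), (-3, -6)) = 11.0
d((-3, 5), (-1, 8)) = 3.6056
d((-3, 5), (-3, -8)) = 13.0
d((-3, -6), (-1, 8)) = 14.1421
d((-3, -6), (-3, -8)) = 2.0 <-- minimum
d((-1, 8), (-3, -8)) = 16.1245

Closest pair: (-3, -6) and (-3, -8) with distance 2.0

The closest pair is (-3, -6) and (-3, -8) with Euclidean distance 2.0. For 4 points, brute-force pairwise comparison is shown above. For large n, the divide-and-conquer algorithm (sort by x, recurse on halves, check the dividing strip) achieves O(n log n).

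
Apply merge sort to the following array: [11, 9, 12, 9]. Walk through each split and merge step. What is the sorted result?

Merge sort trace:

Split: [11, 9, 12, 9] -> [11, 9] and [12, 9]
  Split: [11, 9] -> [11] and [9]
  Merge: [11] + [9] -> [9, 11]
  Split: [12, 9] -> [12] and [9]
  Merge: [12] + [9] -> [9, 12]
Merge: [9, 11] + [9, 12] -> [9, 9, 11, 12]

Final sorted array: [9, 9, 11, 12]

The merge sort proceeds by recursively splitting the array and merging sorted halves.
After all merges, the sorted array is [9, 9, 11, 12].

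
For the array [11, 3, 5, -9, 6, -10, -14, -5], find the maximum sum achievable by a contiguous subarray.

Using Kadane's algorithm on [11, 3, 5, -9, 6, -10, -14, -5]:

Scanning through the array:
Position 1 (value 3): max_ending_here = 14, max_so_far = 14
Position 2 (value 5): max_ending_here = 19, max_so_far = 19
Position 3 (value -9): max_ending_here = 10, max_so_far = 19
Position 4 (value 6): max_ending_here = 16, max_so_far = 19
Position 5 (value -10): max_ending_here = 6, max_so_far = 19
Position 6 (value -14): max_ending_here = -8, max_so_far = 19
Position 7 (value -5): max_ending_here = -5, max_so_far = 19

Maximum subarray: [11, 3, 5]
Maximum sum: 19

The maximum subarray is [11, 3, 5] with sum 19. This subarray runs from index 0 to index 2.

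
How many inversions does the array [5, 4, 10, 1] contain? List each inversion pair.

Finding inversions in [5, 4, 10, 1]:

(0, 1): arr[0]=5 > arr[1]=4
(0, 3): arr[0]=5 > arr[3]=1
(1, 3): arr[1]=4 > arr[3]=1
(2, 3): arr[2]=10 > arr[3]=1

Total inversions: 4

The array has 4 inversion(s): (0,1), (0,3), (1,3), (2,3). Each pair (i,j) satisfies i < j and arr[i] > arr[j].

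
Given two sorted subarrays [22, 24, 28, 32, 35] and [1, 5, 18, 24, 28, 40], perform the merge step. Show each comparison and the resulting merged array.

Merging process:

Compare 22 vs 1: take 1 from right. Merged: [1]
Compare 22 vs 5: take 5 from right. Merged: [1, 5]
Compare 22 vs 18: take 18 from right. Merged: [1, 5, 18]
Compare 22 vs 24: take 22 from left. Merged: [1, 5, 18, 22]
Compare 24 vs 24: take 24 from left. Merged: [1, 5, 18, 22, 24]
Compare 28 vs 24: take 24 from right. Merged: [1, 5, 18, 22, 24, 24]
Compare 28 vs 28: take 28 from left. Merged: [1, 5, 18, 22, 24, 24, 28]
Compare 32 vs 28: take 28 from right. Merged: [1, 5, 18, 22, 24, 24, 28, 28]
Compare 32 vs 40: take 32 from left. Merged: [1, 5, 18, 22, 24, 24, 28, 28, 32]
Compare 35 vs 40: take 35 from left. Merged: [1, 5, 18, 22, 24, 24, 28, 28, 32, 35]
Append remaining from right: [40]. Merged: [1, 5, 18, 22, 24, 24, 28, 28, 32, 35, 40]

Final merged array: [1, 5, 18, 22, 24, 24, 28, 28, 32, 35, 40]
Total comparisons: 10

The merged array is [1, 5, 18, 22, 24, 24, 28, 28, 32, 35, 40], requiring 10 comparisons. The merge step runs in O(n) time where n is the total number of elements.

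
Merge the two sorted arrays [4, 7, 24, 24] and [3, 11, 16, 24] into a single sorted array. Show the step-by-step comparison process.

Merging process:

Compare 4 vs 3: take 3 from right. Merged: [3]
Compare 4 vs 11: take 4 from left. Merged: [3, 4]
Compare 7 vs 11: take 7 from left. Merged: [3, 4, 7]
Compare 24 vs 11: take 11 from right. Merged: [3, 4, 7, 11]
Compare 24 vs 16: take 16 from right. Merged: [3, 4, 7, 11, 16]
Compare 24 vs 24: take 24 from left. Merged: [3, 4, 7, 11, 16, 24]
Compare 24 vs 24: take 24 from left. Merged: [3, 4, 7, 11, 16, 24, 24]
Append remaining from right: [24]. Merged: [3, 4, 7, 11, 16, 24, 24, 24]

Final merged array: [3, 4, 7, 11, 16, 24, 24, 24]
Total comparisons: 7

The merged array is [3, 4, 7, 11, 16, 24, 24, 24], requiring 7 comparisons. The merge step runs in O(n) time where n is the total number of elements.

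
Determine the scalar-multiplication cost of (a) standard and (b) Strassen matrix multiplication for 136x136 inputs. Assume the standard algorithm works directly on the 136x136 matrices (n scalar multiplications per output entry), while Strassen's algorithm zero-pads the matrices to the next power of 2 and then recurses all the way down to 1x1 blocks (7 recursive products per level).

Matrix multiplication for 136x136 matrices:

Strassen's algorithm requires power-of-2 dimensions. Pad 136x136 to 256x256 (next power of 2).

Standard algorithm: 136^3 = 2515456 multiplications
Strassen's algorithm: 7^(log2(256)) = 7^8 = 5764801 multiplications
Difference: 2515456 - 5764801 = -3249345 (Strassen uses MORE here due to padding overhead — for small or just-over-power-of-2 n, padding can outweigh the per-level savings)

Standard: 2515456 multiplications (136^3). Strassen: 5764801 multiplications (7^8, after padding to 256x256). Strassen reduces 8 recursive multiplications to 7 at each level.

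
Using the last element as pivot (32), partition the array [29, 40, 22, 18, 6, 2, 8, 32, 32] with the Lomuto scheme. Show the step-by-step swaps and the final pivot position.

Lomuto partition with pivot = 32:

Initial array: [29, 40, 22, 18, 6, 2, 8, 32, 32]

arr[0]=29 <= 32: swap with position 0, array becomes [29, 40, 22, 18, 6, 2, 8, 32, 32]
arr[1]=40 > 32: no swap
arr[2]=22 <= 32: swap with position 1, array becomes [29, 22, 40, 18, 6, 2, 8, 32, 32]
arr[3]=18 <= 32: swap with position 2, array becomes [29, 22, 18, 40, 6, 2, 8, 32, 32]
arr[4]=6 <= 32: swap with position 3, array becomes [29, 22, 18, 6, 40, 2, 8, 32, 32]
arr[5]=2 <= 32: swap with position 4, array becomes [29, 22, 18, 6, 2, 40, 8, 32, 32]
arr[6]=8 <= 32: swap with position 5, array becomes [29, 22, 18, 6, 2, 8, 40, 32, 32]
arr[7]=32 <= 32: swap with position 6, array becomes [29, 22, 18, 6, 2, 8, 32, 40, 32]

Place pivot at position 7: [29, 22, 18, 6, 2, 8, 32, 32, 40]
Pivot position: 7

After partitioning with pivot 32, the array becomes [29, 22, 18, 6, 2, 8, 32, 32, 40]. The pivot is placed at index 7. All elements to the left of the pivot are <= 32, and all elements to the right are > 32.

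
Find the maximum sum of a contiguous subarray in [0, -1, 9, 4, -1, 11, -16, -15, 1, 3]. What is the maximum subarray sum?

Using Kadane's algorithm on [0, -1, 9, 4, -1, 11, -16, -15, 1, 3]:

Scanning through the array:
Position 1 (value -1): max_ending_here = -1, max_so_far = 0
Position 2 (value 9): max_ending_here = 9, max_so_far = 9
Position 3 (value 4): max_ending_here = 13, max_so_far = 13
Position 4 (value -1): max_ending_here = 12, max_so_far = 13
Position 5 (value 11): max_ending_here = 23, max_so_far = 23
Position 6 (value -16): max_ending_here = 7, max_so_far = 23
Position 7 (value -15): max_ending_here = -8, max_so_far = 23
Position 8 (value 1): max_ending_here = 1, max_so_far = 23
Position 9 (value 3): max_ending_here = 4, max_so_far = 23

Maximum subarray: [9, 4, -1, 11]
Maximum sum: 23

The maximum subarray is [9, 4, -1, 11] with sum 23. This subarray runs from index 2 to index 5.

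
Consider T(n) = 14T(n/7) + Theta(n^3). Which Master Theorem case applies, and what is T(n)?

Master Theorem for T(n) = 14T(n/7) + O(n^3):

a = 14, b = 7, c = 3
log_b(a) = log_7(14) = 1.3562

Case 3: c = 3 > log_7(14) = 1.3562
T(n) = O(n^3) = O(n^3)

For T(n) = 14T(n/7) + O(n^3): log_7(14) = 1.3562. This is Case 3 of the Master Theorem (c > log_b(a), work dominated by root), giving O(n^3).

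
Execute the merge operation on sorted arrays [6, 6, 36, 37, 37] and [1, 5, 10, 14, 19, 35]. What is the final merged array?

Merging process:

Compare 6 vs 1: take 1 from right. Merged: [1]
Compare 6 vs 5: take 5 from right. Merged: [1, 5]
Compare 6 vs 10: take 6 from left. Merged: [1, 5, 6]
Compare 6 vs 10: take 6 from left. Merged: [1, 5, 6, 6]
Compare 36 vs 10: take 10 from right. Merged: [1, 5, 6, 6, 10]
Compare 36 vs 14: take 14 from right. Merged: [1, 5, 6, 6, 10, 14]
Compare 36 vs 19: take 19 from right. Merged: [1, 5, 6, 6, 10, 14, 19]
Compare 36 vs 35: take 35 from right. Merged: [1, 5, 6, 6, 10, 14, 19, 35]
Append remaining from left: [36, 37, 37]. Merged: [1, 5, 6, 6, 10, 14, 19, 35, 36, 37, 37]

Final merged array: [1, 5, 6, 6, 10, 14, 19, 35, 36, 37, 37]
Total comparisons: 8

The merged array is [1, 5, 6, 6, 10, 14, 19, 35, 36, 37, 37], requiring 8 comparisons. The merge step runs in O(n) time where n is the total number of elements.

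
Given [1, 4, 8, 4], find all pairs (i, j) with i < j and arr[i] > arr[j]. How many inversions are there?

Finding inversions in [1, 4, 8, 4]:

(2, 3): arr[2]=8 > arr[3]=4

Total inversions: 1

The array has 1 inversion(s): (2,3). Each pair (i,j) satisfies i < j and arr[i] > arr[j].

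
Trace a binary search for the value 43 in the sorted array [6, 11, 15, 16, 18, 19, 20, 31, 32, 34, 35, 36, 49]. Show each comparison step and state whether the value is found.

Binary search for 43 in [6, 11, 15, 16, 18, 19, 20, 31, 32, 34, 35, 36, 49]:

lo=0, hi=12, mid=6, arr[mid]=20 -> 20 < 43, search right half
lo=7, hi=12, mid=9, arr[mid]=34 -> 34 < 43, search right half
lo=10, hi=12, mid=11, arr[mid]=36 -> 36 < 43, search right half
lo=12, hi=12, mid=12, arr[mid]=49 -> 49 > 43, search left half
lo=12 > hi=11, target 43 not found

Binary search determines that 43 is not in the array after 4 comparisons. The search space was exhausted without finding the target.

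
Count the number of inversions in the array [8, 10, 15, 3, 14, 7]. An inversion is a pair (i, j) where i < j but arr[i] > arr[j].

Finding inversions in [8, 10, 15, 3, 14, 7]:

(0, 3): arr[0]=8 > arr[3]=3
(0, 5): arr[0]=8 > arr[5]=7
(1, 3): arr[1]=10 > arr[3]=3
(1, 5): arr[1]=10 > arr[5]=7
(2, 3): arr[2]=15 > arr[3]=3
(2, 4): arr[2]=15 > arr[4]=14
(2, 5): arr[2]=15 > arr[5]=7
(4, 5): arr[4]=14 > arr[5]=7

Total inversions: 8

The array has 8 inversion(s): (0,3), (0,5), (1,3), (1,5), (2,3), (2,4), (2,5), (4,5). Each pair (i,j) satisfies i < j and arr[i] > arr[j].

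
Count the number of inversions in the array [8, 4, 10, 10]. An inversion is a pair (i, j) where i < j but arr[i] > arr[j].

Finding inversions in [8, 4, 10, 10]:

(0, 1): arr[0]=8 > arr[1]=4

Total inversions: 1

The array has 1 inversion(s): (0,1). Each pair (i,j) satisfies i < j and arr[i] > arr[j].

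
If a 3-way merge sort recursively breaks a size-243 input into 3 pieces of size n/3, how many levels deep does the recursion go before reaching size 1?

For divide and conquer with division factor 3:

Problem sizes at each level:
Level 0: 243
Level 1: 81
Level 2: 27
Level 3: 9
Level 4: 3
Level 5: 1

The root is level 0 and the size-1 base case is level 5 (the tree spans levels 0 through 5, i.e. 6 levels counting the root), so the depth is the number of divisions: log_3(243) = 5

The recursion tree depth is log_3(243) = 5. At each level, the problem size is divided by 3, so it takes 5 divisions to reduce to a base case of size 1. The algorithm makes 3 recursive calls at each level.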